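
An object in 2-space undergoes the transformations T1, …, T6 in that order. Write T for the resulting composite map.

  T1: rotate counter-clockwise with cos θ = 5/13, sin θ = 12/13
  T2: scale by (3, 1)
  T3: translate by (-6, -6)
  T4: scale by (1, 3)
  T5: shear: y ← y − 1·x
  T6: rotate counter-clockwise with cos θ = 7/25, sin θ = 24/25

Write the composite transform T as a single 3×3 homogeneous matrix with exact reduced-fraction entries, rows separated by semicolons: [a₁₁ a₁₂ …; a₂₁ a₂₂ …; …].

T1 = [5/13 -12/13 0; 12/13 5/13 0; 0 0 1]
T2·T1 = [15/13 -36/13 0; 12/13 5/13 0; 0 0 1]
T3·…·T1 = [15/13 -36/13 -6; 12/13 5/13 -6; 0 0 1]
T4·…·T1 = [15/13 -36/13 -6; 36/13 15/13 -18; 0 0 1]
T5·…·T1 = [15/13 -36/13 -6; 21/13 51/13 -12; 0 0 1]
T6·…·T1 = [-399/325 -1476/325 246/25; 39/25 -39/25 -228/25; 0 0 1]

T = [-399/325 -1476/325 246/25; 39/25 -39/25 -228/25; 0 0 1]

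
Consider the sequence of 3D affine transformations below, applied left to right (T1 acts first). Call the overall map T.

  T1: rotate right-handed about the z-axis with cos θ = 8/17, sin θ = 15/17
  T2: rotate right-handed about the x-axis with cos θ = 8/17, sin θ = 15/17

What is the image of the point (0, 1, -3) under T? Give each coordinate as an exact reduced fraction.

T1 rotate right-handed about the z-axis with cos θ = 8/17, sin θ = 15/17: (0, 1, -3) → (-15/17, 8/17, -3)
T2 rotate right-handed about the x-axis with cos θ = 8/17, sin θ = 15/17: (-15/17, 8/17, -3) → (-15/17, 829/289, -288/289)

T(p) = (-15/17, 829/289, -288/289)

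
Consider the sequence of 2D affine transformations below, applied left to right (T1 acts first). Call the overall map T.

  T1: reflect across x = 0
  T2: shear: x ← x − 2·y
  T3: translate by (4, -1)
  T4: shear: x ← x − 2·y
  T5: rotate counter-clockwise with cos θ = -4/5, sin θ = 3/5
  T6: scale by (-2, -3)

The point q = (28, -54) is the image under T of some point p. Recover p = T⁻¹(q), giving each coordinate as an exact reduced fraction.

T1 = [-1 0 0; 0 1 0; 0 0 1]
T2·T1 = [-1 -2 0; 0 1 0; 0 0 1]
T3·…·T1 = [-1 -2 4; 0 1 -1; 0 0 1]
T4·…·T1 = [-1 -4 6; 0 1 -1; 0 0 1]
T5·…·T1 = [4/5 13/5 -21/5; -3/5 -16/5 22/5; 0 0 1]
T6·…·T1 = [-8/5 -26/5 42/5; 9/5 48/5 -66/5; 0 0 1]
det M = -6; M⁻¹ = [-8/5 -13/15 2; 3/10 4/15 1; 0 0 1]
M⁻¹ · (28, -54)ᵀ = (4, -5)ᵀ

p = (4, -5)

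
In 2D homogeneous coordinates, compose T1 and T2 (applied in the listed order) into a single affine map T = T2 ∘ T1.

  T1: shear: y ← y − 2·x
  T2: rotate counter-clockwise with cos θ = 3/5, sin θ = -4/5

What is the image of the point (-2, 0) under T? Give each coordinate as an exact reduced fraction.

T(p) = (2, 4)

T1 shear: y ← y − 2·x: (-2, 0) → (-2, 4)
T2 rotate counter-clockwise with cos θ = 3/5, sin θ = -4/5: (-2, 4) → (2, 4)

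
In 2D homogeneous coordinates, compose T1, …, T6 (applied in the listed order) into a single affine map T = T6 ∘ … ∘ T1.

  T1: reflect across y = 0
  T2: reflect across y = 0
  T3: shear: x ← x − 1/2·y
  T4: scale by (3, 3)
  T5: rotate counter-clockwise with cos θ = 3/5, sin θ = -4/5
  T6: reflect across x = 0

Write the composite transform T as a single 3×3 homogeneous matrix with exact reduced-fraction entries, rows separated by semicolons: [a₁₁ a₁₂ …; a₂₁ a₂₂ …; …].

T = [-9/5 -3/2 0; -12/5 3 0; 0 0 1]

T1 = [1 0 0; 0 -1 0; 0 0 1]
T2·T1 = [1 0 0; 0 1 0; 0 0 1]
T3·…·T1 = [1 -1/2 0; 0 1 0; 0 0 1]
T4·…·T1 = [3 -3/2 0; 0 3 0; 0 0 1]
T5·…·T1 = [9/5 3/2 0; -12/5 3 0; 0 0 1]
T6·…·T1 = [-9/5 -3/2 0; -12/5 3 0; 0 0 1]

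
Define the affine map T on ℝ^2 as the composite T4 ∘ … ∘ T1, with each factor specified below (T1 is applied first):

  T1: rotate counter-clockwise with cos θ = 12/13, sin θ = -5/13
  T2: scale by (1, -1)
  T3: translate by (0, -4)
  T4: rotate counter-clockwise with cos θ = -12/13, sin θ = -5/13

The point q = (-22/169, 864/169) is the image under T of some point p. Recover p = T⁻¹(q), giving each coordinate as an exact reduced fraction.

T1 = [12/13 5/13 0; -5/13 12/13 0; 0 0 1]
T2·T1 = [12/13 5/13 0; 5/13 -12/13 0; 0 0 1]
T3·…·T1 = [12/13 5/13 0; 5/13 -12/13 -4; 0 0 1]
T4·…·T1 = [-119/169 -120/169 -20/13; -120/169 119/169 48/13; 0 0 1]
det M = -1; M⁻¹ = [-119/169 -120/169 20/13; -120/169 119/169 -48/13; 0 0 1]
M⁻¹ · (-22/169, 864/169)ᵀ = (-2, 0)ᵀ

p = (-2, 0)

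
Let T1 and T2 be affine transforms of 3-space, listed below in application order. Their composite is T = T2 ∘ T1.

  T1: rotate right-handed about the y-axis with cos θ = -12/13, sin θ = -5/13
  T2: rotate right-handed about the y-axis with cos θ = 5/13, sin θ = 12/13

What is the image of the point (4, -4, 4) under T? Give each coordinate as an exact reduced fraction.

T(p) = (-4, -4, 4)

T1 rotate right-handed about the y-axis with cos θ = -12/13, sin θ = -5/13: (4, -4, 4) → (-68/13, -4, -28/13)
T2 rotate right-handed about the y-axis with cos θ = 5/13, sin θ = 12/13: (-68/13, -4, -28/13) → (-4, -4, 4)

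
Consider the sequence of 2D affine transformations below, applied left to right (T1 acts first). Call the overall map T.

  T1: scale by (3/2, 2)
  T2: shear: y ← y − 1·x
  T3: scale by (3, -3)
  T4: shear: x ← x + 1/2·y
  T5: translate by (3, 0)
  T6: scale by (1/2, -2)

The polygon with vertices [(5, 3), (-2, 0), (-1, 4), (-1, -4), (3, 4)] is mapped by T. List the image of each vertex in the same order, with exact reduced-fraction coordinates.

T1 scale by (3/2, 2): (5, 3) → (15/2, 6); (-2, 0) → (-3, 0); (-1, 4) → (-3/2, 8); (-1, -4) → (-3/2, -8); (3, 4) → (9/2, 8)
T2 shear: y ← y − 1·x: (15/2, 6) → (15/2, -3/2); (-3, 0) → (-3, 3); (-3/2, 8) → (-3/2, 19/2); (-3/2, -8) → (-3/2, -13/2); (9/2, 8) → (9/2, 7/2)
T3 scale by (3, -3): (15/2, -3/2) → (45/2, 9/2); (-3, 3) → (-9, -9); (-3/2, 19/2) → (-9/2, -57/2); (-3/2, -13/2) → (-9/2, 39/2); (9/2, 7/2) → (27/2, -21/2)
T4 shear: x ← x + 1/2·y: (45/2, 9/2) → (99/4, 9/2); (-9, -9) → (-27/2, -9); (-9/2, -57/2) → (-75/4, -57/2); (-9/2, 39/2) → (21/4, 39/2); (27/2, -21/2) → (33/4, -21/2)
T5 translate by (3, 0): (99/4, 9/2) → (111/4, 9/2); (-27/2, -9) → (-21/2, -9); (-75/4, -57/2) → (-63/4, -57/2); (21/4, 39/2) → (33/4, 39/2); (33/4, -21/2) → (45/4, -21/2)
T6 scale by (1/2, -2): (111/4, 9/2) → (111/8, -9); (-21/2, -9) → (-21/4, 18); (-63/4, -57/2) → (-63/8, 57); (33/4, 39/2) → (33/8, -39); (45/4, -21/2) → (45/8, 21)

image vertices: (111/8, -9), (-21/4, 18), (-63/8, 57), (33/8, -39), (45/8, 21)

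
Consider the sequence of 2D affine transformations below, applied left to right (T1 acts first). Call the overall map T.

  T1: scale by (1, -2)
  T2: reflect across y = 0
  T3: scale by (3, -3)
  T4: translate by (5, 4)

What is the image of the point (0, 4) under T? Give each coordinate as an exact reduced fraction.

T1 scale by (1, -2): (0, 4) → (0, -8)
T2 reflect across y = 0: (0, -8) → (0, 8)
T3 scale by (3, -3): (0, 8) → (0, -24)
T4 translate by (5, 4): (0, -24) → (5, -20)

T(p) = (5, -20)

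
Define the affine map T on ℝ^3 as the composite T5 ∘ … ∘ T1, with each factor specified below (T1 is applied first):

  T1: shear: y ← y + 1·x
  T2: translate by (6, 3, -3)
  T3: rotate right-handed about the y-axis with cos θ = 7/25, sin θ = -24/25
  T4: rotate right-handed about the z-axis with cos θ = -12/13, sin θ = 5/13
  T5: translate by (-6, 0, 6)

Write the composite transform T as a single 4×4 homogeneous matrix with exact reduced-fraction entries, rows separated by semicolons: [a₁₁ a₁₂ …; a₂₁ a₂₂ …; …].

T1 = [1 0 0 0; 1 1 0 0; 0 0 1 0; 0 0 0 1]
T2·T1 = [1 0 0 6; 1 1 0 3; 0 0 1 -3; 0 0 0 1]
T3·…·T1 = [7/25 0 -24/25 114/25; 1 1 0 3; 24/25 0 7/25 123/25; 0 0 0 1]
T4·…·T1 = [-209/325 -5/13 288/325 -1743/325; -53/65 -12/13 -24/65 -66/65; 24/25 0 7/25 123/25; 0 0 0 1]
T5·…·T1 = [-209/325 -5/13 288/325 -3693/325; -53/65 -12/13 -24/65 -66/65; 24/25 0 7/25 273/25; 0 0 0 1]

T = [-209/325 -5/13 288/325 -3693/325; -53/65 -12/13 -24/65 -66/65; 24/25 0 7/25 273/25; 0 0 0 1]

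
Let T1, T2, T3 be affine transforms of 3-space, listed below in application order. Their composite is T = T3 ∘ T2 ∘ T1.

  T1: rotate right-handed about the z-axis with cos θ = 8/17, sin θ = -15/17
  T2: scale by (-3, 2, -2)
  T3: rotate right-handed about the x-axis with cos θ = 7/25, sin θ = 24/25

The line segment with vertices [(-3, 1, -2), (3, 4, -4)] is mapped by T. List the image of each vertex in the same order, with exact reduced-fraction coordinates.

T1 rotate right-handed about the z-axis with cos θ = 8/17, sin θ = -15/17: (-3, 1, -2) → (-9/17, 53/17, -2); (3, 4, -4) → (84/17, -13/17, -4)
T2 scale by (-3, 2, -2): (-9/17, 53/17, -2) → (27/17, 106/17, 4); (84/17, -13/17, -4) → (-252/17, -26/17, 8)
T3 rotate right-handed about the x-axis with cos θ = 7/25, sin θ = 24/25: (27/17, 106/17, 4) → (27/17, -178/85, 604/85); (-252/17, -26/17, 8) → (-252/17, -3446/425, 328/425)

image vertices: (27/17, -178/85, 604/85), (-252/17, -3446/425, 328/425)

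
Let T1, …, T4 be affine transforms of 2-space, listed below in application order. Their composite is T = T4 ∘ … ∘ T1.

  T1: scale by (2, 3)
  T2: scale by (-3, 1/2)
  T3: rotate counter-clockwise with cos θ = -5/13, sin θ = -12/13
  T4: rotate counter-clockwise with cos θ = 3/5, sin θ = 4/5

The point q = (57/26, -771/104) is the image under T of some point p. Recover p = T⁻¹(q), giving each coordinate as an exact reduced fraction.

p = (-5/4, -5/4)

T1 = [2 0 0; 0 3 0; 0 0 1]
T2·T1 = [-6 0 0; 0 3/2 0; 0 0 1]
T3·…·T1 = [30/13 18/13 0; 72/13 -15/26 0; 0 0 1]
T4·…·T1 = [-198/65 84/65 0; 336/65 99/130 0; 0 0 1]
det M = -9; M⁻¹ = [-11/130 28/195 0; 112/195 22/65 0; 0 0 1]
M⁻¹ · (57/26, -771/104)ᵀ = (-5/4, -5/4)ᵀ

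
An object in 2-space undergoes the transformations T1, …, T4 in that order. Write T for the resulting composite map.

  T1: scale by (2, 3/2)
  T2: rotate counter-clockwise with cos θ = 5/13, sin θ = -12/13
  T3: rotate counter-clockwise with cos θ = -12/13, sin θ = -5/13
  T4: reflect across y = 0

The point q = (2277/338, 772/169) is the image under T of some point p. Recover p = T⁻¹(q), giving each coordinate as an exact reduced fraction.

T1 = [2 0 0; 0 3/2 0; 0 0 1]
T2·T1 = [10/13 18/13 0; -24/13 15/26 0; 0 0 1]
T3·…·T1 = [-240/169 -357/338 0; 238/169 -180/169 0; 0 0 1]
T4·…·T1 = [-240/169 -357/338 0; -238/169 180/169 0; 0 0 1]
det M = -3; M⁻¹ = [-60/169 -119/338 0; -238/507 80/169 0; 0 0 1]
M⁻¹ · (2277/338, 772/169)ᵀ = (-4, -1)ᵀ

p = (-4, -1)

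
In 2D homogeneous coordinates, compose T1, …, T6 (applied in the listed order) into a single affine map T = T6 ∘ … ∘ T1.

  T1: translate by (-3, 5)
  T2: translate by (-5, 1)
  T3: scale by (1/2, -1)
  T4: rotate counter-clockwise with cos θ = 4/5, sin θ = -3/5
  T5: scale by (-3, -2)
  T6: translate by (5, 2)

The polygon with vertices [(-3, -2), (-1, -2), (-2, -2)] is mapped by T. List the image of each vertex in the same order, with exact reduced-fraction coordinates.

image vertices: (127/5, 9/5), (23, 3), (121/5, 12/5)

T1 translate by (-3, 5): (-3, -2) → (-6, 3); (-1, -2) → (-4, 3); (-2, -2) → (-5, 3)
T2 translate by (-5, 1): (-6, 3) → (-11, 4); (-4, 3) → (-9, 4); (-5, 3) → (-10, 4)
T3 scale by (1/2, -1): (-11, 4) → (-11/2, -4); (-9, 4) → (-9/2, -4); (-10, 4) → (-5, -4)
T4 rotate counter-clockwise with cos θ = 4/5, sin θ = -3/5: (-11/2, -4) → (-34/5, 1/10); (-9/2, -4) → (-6, -1/2); (-5, -4) → (-32/5, -1/5)
T5 scale by (-3, -2): (-34/5, 1/10) → (102/5, -1/5); (-6, -1/2) → (18, 1); (-32/5, -1/5) → (96/5, 2/5)
T6 translate by (5, 2): (102/5, -1/5) → (127/5, 9/5); (18, 1) → (23, 3); (96/5, 2/5) → (121/5, 12/5)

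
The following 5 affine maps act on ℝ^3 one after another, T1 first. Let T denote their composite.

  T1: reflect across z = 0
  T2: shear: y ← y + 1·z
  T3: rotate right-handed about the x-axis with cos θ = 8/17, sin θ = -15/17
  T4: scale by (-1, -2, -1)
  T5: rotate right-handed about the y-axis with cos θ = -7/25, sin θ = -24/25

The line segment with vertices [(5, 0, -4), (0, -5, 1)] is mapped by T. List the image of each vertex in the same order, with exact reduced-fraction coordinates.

image vertices: (-77/425, -184/17, -2236/425), (1968/425, 126/17, 574/425)

T1 reflect across z = 0: (5, 0, -4) → (5, 0, 4); (0, -5, 1) → (0, -5, -1)
T2 shear: y ← y + 1·z: (5, 0, 4) → (5, 4, 4); (0, -5, -1) → (0, -6, -1)
T3 rotate right-handed about the x-axis with cos θ = 8/17, sin θ = -15/17: (5, 4, 4) → (5, 92/17, -28/17); (0, -6, -1) → (0, -63/17, 82/17)
T4 scale by (-1, -2, -1): (5, 92/17, -28/17) → (-5, -184/17, 28/17); (0, -63/17, 82/17) → (0, 126/17, -82/17)
T5 rotate right-handed about the y-axis with cos θ = -7/25, sin θ = -24/25: (-5, -184/17, 28/17) → (-77/425, -184/17, -2236/425); (0, 126/17, -82/17) → (1968/425, 126/17, 574/425)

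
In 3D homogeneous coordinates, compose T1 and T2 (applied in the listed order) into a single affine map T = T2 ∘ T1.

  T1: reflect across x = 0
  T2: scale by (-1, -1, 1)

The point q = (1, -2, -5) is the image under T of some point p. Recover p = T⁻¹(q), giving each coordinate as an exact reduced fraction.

T1 = [-1 0 0 0; 0 1 0 0; 0 0 1 0; 0 0 0 1]
T2·T1 = [1 0 0 0; 0 -1 0 0; 0 0 1 0; 0 0 0 1]
det M = -1; M⁻¹ = [1 0 0 0; 0 -1 0 0; 0 0 1 0; 0 0 0 1]
M⁻¹ · (1, -2, -5)ᵀ = (1, 2, -5)ᵀ

p = (1, 2, -5)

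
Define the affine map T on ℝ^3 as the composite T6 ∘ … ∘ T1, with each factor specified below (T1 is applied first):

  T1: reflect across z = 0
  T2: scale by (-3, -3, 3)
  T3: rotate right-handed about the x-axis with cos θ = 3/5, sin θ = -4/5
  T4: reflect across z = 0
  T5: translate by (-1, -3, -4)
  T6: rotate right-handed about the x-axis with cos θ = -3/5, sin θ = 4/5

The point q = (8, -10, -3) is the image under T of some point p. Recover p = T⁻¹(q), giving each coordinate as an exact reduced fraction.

p = (-3, -5, 1)

T1 = [1 0 0 0; 0 1 0 0; 0 0 -1 0; 0 0 0 1]
T2·T1 = [-3 0 0 0; 0 -3 0 0; 0 0 -3 0; 0 0 0 1]
T3·…·T1 = [-3 0 0 0; 0 -9/5 -12/5 0; 0 12/5 -9/5 0; 0 0 0 1]
T4·…·T1 = [-3 0 0 0; 0 -9/5 -12/5 0; 0 -12/5 9/5 0; 0 0 0 1]
T5·…·T1 = [-3 0 0 -1; 0 -9/5 -12/5 -3; 0 -12/5 9/5 -4; 0 0 0 1]
T6·…·T1 = [-3 0 0 -1; 0 3 0 5; 0 0 -3 0; 0 0 0 1]
det M = 27; M⁻¹ = [-1/3 0 0 -1/3; 0 1/3 0 -5/3; 0 0 -1/3 0; 0 0 0 1]
M⁻¹ · (8, -10, -3)ᵀ = (-3, -5, 1)ᵀ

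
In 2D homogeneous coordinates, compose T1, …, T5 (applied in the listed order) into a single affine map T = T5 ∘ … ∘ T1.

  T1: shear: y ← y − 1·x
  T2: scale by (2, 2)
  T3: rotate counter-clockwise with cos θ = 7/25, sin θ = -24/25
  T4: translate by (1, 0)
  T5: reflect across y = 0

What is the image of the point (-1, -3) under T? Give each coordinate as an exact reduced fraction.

T(p) = (-17/5, -4/5)

T1 shear: y ← y − 1·x: (-1, -3) → (-1, -2)
T2 scale by (2, 2): (-1, -2) → (-2, -4)
T3 rotate counter-clockwise with cos θ = 7/25, sin θ = -24/25: (-2, -4) → (-22/5, 4/5)
T4 translate by (1, 0): (-22/5, 4/5) → (-17/5, 4/5)
T5 reflect across y = 0: (-17/5, 4/5) → (-17/5, -4/5)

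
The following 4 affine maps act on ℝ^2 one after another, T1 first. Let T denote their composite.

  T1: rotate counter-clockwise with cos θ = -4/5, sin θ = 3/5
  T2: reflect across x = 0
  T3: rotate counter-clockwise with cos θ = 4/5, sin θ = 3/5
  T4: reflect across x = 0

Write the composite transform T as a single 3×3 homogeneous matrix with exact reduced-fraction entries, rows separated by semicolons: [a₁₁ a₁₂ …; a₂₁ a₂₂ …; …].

T1 = [-4/5 -3/5 0; 3/5 -4/5 0; 0 0 1]
T2·T1 = [4/5 3/5 0; 3/5 -4/5 0; 0 0 1]
T3·…·T1 = [7/25 24/25 0; 24/25 -7/25 0; 0 0 1]
T4·…·T1 = [-7/25 -24/25 0; 24/25 -7/25 0; 0 0 1]

T = [-7/25 -24/25 0; 24/25 -7/25 0; 0 0 1]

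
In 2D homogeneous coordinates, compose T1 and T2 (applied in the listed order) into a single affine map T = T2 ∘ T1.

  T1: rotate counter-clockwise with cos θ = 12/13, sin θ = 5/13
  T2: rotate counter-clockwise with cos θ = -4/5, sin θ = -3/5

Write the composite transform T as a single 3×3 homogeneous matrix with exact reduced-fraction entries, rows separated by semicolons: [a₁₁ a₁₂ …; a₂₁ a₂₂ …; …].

T1 = [12/13 -5/13 0; 5/13 12/13 0; 0 0 1]
T2·T1 = [-33/65 56/65 0; -56/65 -33/65 0; 0 0 1]

T = [-33/65 56/65 0; -56/65 -33/65 0; 0 0 1]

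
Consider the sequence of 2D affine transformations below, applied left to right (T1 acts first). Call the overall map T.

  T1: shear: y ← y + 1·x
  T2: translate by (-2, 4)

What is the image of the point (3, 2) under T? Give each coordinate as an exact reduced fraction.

T1 shear: y ← y + 1·x: (3, 2) → (3, 5)
T2 translate by (-2, 4): (3, 5) → (1, 9)

T(p) = (1, 9)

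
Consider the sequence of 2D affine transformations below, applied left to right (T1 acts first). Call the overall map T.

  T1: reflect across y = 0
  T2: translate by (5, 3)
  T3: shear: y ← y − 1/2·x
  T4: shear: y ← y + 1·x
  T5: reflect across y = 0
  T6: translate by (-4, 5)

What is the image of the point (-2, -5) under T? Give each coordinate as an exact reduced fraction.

T1 reflect across y = 0: (-2, -5) → (-2, 5)
T2 translate by (5, 3): (-2, 5) → (3, 8)
T3 shear: y ← y − 1/2·x: (3, 8) → (3, 13/2)
T4 shear: y ← y + 1·x: (3, 13/2) → (3, 19/2)
T5 reflect across y = 0: (3, 19/2) → (3, -19/2)
T6 translate by (-4, 5): (3, -19/2) → (-1, -9/2)

T(p) = (-1, -9/2)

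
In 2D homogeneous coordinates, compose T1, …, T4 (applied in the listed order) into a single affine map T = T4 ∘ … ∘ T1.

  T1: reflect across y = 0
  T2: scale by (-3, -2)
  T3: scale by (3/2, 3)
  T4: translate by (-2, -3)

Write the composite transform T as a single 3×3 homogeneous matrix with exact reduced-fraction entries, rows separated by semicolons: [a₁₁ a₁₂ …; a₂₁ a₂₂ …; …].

T = [-9/2 0 -2; 0 6 -3; 0 0 1]

T1 = [1 0 0; 0 -1 0; 0 0 1]
T2·T1 = [-3 0 0; 0 2 0; 0 0 1]
T3·…·T1 = [-9/2 0 0; 0 6 0; 0 0 1]
T4·…·T1 = [-9/2 0 -2; 0 6 -3; 0 0 1]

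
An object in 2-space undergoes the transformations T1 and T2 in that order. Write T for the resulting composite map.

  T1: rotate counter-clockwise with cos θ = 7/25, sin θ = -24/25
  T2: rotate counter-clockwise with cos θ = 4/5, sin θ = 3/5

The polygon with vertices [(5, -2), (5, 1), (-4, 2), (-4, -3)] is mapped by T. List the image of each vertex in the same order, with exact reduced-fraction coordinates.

image vertices: (14/5, -23/5), (23/5, -11/5), (-2, 4), (-5, 0)

T1 rotate counter-clockwise with cos θ = 7/25, sin θ = -24/25: (5, -2) → (-13/25, -134/25); (5, 1) → (59/25, -113/25); (-4, 2) → (4/5, 22/5); (-4, -3) → (-4, 3)
T2 rotate counter-clockwise with cos θ = 4/5, sin θ = 3/5: (-13/25, -134/25) → (14/5, -23/5); (59/25, -113/25) → (23/5, -11/5); (4/5, 22/5) → (-2, 4); (-4, 3) → (-5, 0)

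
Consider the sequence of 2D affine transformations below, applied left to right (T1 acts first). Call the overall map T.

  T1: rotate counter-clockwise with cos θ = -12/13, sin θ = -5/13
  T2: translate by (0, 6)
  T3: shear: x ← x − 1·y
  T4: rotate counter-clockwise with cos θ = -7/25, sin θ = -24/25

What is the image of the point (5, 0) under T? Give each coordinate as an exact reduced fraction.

T(p) = (2063/325, 2341/325)

T1 rotate counter-clockwise with cos θ = -12/13, sin θ = -5/13: (5, 0) → (-60/13, -25/13)
T2 translate by (0, 6): (-60/13, -25/13) → (-60/13, 53/13)
T3 shear: x ← x − 1·y: (-60/13, 53/13) → (-113/13, 53/13)
T4 rotate counter-clockwise with cos θ = -7/25, sin θ = -24/25: (-113/13, 53/13) → (2063/325, 2341/325)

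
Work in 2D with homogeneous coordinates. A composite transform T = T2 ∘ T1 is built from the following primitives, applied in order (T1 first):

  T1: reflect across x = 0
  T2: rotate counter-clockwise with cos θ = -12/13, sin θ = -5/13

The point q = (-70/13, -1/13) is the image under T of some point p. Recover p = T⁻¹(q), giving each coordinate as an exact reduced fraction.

p = (-5, -2)

T1 = [-1 0 0; 0 1 0; 0 0 1]
T2·T1 = [12/13 5/13 0; 5/13 -12/13 0; 0 0 1]
det M = -1; M⁻¹ = [12/13 5/13 0; 5/13 -12/13 0; 0 0 1]
M⁻¹ · (-70/13, -1/13)ᵀ = (-5, -2)ᵀ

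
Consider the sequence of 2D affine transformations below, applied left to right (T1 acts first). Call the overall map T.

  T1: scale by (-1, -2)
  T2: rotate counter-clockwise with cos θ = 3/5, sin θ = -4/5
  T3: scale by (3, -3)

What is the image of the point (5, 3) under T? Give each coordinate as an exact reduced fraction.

T1 scale by (-1, -2): (5, 3) → (-5, -6)
T2 rotate counter-clockwise with cos θ = 3/5, sin θ = -4/5: (-5, -6) → (-39/5, 2/5)
T3 scale by (3, -3): (-39/5, 2/5) → (-117/5, -6/5)

T(p) = (-117/5, -6/5)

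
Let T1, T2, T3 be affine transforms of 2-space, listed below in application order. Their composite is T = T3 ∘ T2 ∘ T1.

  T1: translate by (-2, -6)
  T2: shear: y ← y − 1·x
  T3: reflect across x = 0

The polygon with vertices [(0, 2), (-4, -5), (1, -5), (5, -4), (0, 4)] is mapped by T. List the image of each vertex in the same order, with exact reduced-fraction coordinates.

T1 translate by (-2, -6): (0, 2) → (-2, -4); (-4, -5) → (-6, -11); (1, -5) → (-1, -11); (5, -4) → (3, -10); (0, 4) → (-2, -2)
T2 shear: y ← y − 1·x: (-2, -4) → (-2, -2); (-6, -11) → (-6, -5); (-1, -11) → (-1, -10); (3, -10) → (3, -13); (-2, -2) → (-2, 0)
T3 reflect across x = 0: (-2, -2) → (2, -2); (-6, -5) → (6, -5); (-1, -10) → (1, -10); (3, -13) → (-3, -13); (-2, 0) → (2, 0)

image vertices: (2, -2), (6, -5), (1, -10), (-3, -13), (2, 0)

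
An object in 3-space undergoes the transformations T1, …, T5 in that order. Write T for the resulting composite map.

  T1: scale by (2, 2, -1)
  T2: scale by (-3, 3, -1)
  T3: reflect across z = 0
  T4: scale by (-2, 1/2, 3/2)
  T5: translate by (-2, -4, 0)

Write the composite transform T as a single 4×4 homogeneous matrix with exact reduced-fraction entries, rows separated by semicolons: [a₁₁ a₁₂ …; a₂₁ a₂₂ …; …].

T1 = [2 0 0 0; 0 2 0 0; 0 0 -1 0; 0 0 0 1]
T2·T1 = [-6 0 0 0; 0 6 0 0; 0 0 1 0; 0 0 0 1]
T3·…·T1 = [-6 0 0 0; 0 6 0 0; 0 0 -1 0; 0 0 0 1]
T4·…·T1 = [12 0 0 0; 0 3 0 0; 0 0 -3/2 0; 0 0 0 1]
T5·…·T1 = [12 0 0 -2; 0 3 0 -4; 0 0 -3/2 0; 0 0 0 1]

T = [12 0 0 -2; 0 3 0 -4; 0 0 -3/2 0; 0 0 0 1]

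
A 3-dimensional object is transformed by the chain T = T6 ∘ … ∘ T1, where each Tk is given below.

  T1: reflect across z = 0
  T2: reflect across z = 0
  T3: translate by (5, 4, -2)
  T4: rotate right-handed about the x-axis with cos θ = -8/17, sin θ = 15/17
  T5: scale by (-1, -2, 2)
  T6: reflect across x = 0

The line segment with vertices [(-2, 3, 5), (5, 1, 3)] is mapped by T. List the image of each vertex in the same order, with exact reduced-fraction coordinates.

T1 reflect across z = 0: (-2, 3, 5) → (-2, 3, -5); (5, 1, 3) → (5, 1, -3)
T2 reflect across z = 0: (-2, 3, -5) → (-2, 3, 5); (5, 1, -3) → (5, 1, 3)
T3 translate by (5, 4, -2): (-2, 3, 5) → (3, 7, 3); (5, 1, 3) → (10, 5, 1)
T4 rotate right-handed about the x-axis with cos θ = -8/17, sin θ = 15/17: (3, 7, 3) → (3, -101/17, 81/17); (10, 5, 1) → (10, -55/17, 67/17)
T5 scale by (-1, -2, 2): (3, -101/17, 81/17) → (-3, 202/17, 162/17); (10, -55/17, 67/17) → (-10, 110/17, 134/17)
T6 reflect across x = 0: (-3, 202/17, 162/17) → (3, 202/17, 162/17); (-10, 110/17, 134/17) → (10, 110/17, 134/17)

image vertices: (3, 202/17, 162/17), (10, 110/17, 134/17)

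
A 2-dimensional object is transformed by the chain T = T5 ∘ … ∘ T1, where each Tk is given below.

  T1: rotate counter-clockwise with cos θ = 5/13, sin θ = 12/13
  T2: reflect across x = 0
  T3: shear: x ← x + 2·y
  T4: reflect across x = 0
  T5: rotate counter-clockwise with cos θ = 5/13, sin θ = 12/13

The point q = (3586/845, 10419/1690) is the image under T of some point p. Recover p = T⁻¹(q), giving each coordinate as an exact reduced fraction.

T1 = [5/13 -12/13 0; 12/13 5/13 0; 0 0 1]
T2·T1 = [-5/13 12/13 0; 12/13 5/13 0; 0 0 1]
T3·…·T1 = [19/13 22/13 0; 12/13 5/13 0; 0 0 1]
T4·…·T1 = [-19/13 -22/13 0; 12/13 5/13 0; 0 0 1]
T5·…·T1 = [-239/169 -170/169 0; -168/169 -239/169 0; 0 0 1]
det M = 1; M⁻¹ = [-239/169 170/169 0; 168/169 -239/169 0; 0 0 1]
M⁻¹ · (3586/845, 10419/1690)ᵀ = (1/5, -9/2)ᵀ

p = (1/5, -9/2)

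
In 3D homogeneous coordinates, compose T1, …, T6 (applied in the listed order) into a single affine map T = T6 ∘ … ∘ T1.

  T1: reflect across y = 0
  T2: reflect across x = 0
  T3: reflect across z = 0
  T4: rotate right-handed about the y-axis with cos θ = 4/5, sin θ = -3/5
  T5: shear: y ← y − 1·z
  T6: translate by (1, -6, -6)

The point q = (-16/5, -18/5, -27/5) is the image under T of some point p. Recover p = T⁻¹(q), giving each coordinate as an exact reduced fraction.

p = (3, -3, -3)

T1 = [1 0 0 0; 0 -1 0 0; 0 0 1 0; 0 0 0 1]
T2·T1 = [-1 0 0 0; 0 -1 0 0; 0 0 1 0; 0 0 0 1]
T3·…·T1 = [-1 0 0 0; 0 -1 0 0; 0 0 -1 0; 0 0 0 1]
T4·…·T1 = [-4/5 0 3/5 0; 0 -1 0 0; -3/5 0 -4/5 0; 0 0 0 1]
T5·…·T1 = [-4/5 0 3/5 0; 3/5 -1 4/5 0; -3/5 0 -4/5 0; 0 0 0 1]
T6·…·T1 = [-4/5 0 3/5 1; 3/5 -1 4/5 -6; -3/5 0 -4/5 -6; 0 0 0 1]
det M = -1; M⁻¹ = [-4/5 0 -3/5 -14/5; 0 -1 -1 -12; 3/5 0 -4/5 -27/5; 0 0 0 1]
M⁻¹ · (-16/5, -18/5, -27/5)ᵀ = (3, -3, -3)ᵀ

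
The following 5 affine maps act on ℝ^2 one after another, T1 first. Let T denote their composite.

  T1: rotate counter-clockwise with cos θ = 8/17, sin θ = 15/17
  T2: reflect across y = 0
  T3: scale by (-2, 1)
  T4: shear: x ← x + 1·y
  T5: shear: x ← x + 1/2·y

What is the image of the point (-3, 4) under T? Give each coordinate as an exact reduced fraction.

T1 rotate counter-clockwise with cos θ = 8/17, sin θ = 15/17: (-3, 4) → (-84/17, -13/17)
T2 reflect across y = 0: (-84/17, -13/17) → (-84/17, 13/17)
T3 scale by (-2, 1): (-84/17, 13/17) → (168/17, 13/17)
T4 shear: x ← x + 1·y: (168/17, 13/17) → (181/17, 13/17)
T5 shear: x ← x + 1/2·y: (181/17, 13/17) → (375/34, 13/17)

T(p) = (375/34, 13/17)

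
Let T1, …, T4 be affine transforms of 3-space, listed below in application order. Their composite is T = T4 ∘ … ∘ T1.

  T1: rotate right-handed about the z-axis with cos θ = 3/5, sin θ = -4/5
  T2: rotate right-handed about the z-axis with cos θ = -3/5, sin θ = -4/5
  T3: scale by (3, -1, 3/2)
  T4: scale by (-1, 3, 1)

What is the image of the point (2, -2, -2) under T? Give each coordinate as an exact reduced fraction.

T1 rotate right-handed about the z-axis with cos θ = 3/5, sin θ = -4/5: (2, -2, -2) → (-2/5, -14/5, -2)
T2 rotate right-handed about the z-axis with cos θ = -3/5, sin θ = -4/5: (-2/5, -14/5, -2) → (-2, 2, -2)
T3 scale by (3, -1, 3/2): (-2, 2, -2) → (-6, -2, -3)
T4 scale by (-1, 3, 1): (-6, -2, -3) → (6, -6, -3)

T(p) = (6, -6, -3)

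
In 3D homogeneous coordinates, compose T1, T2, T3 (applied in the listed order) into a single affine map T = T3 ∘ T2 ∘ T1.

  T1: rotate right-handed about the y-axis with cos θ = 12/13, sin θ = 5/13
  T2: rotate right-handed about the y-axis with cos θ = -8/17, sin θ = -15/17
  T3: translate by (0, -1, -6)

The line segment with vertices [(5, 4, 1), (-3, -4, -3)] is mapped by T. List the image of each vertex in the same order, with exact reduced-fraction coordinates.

image vertices: (-25/17, 3, -19/17), (723/221, -5, -1923/221)

T1 rotate right-handed about the y-axis with cos θ = 12/13, sin θ = 5/13: (5, 4, 1) → (5, 4, -1); (-3, -4, -3) → (-51/13, -4, -21/13)
T2 rotate right-handed about the y-axis with cos θ = -8/17, sin θ = -15/17: (5, 4, -1) → (-25/17, 4, 83/17); (-51/13, -4, -21/13) → (723/221, -4, -597/221)
T3 translate by (0, -1, -6): (-25/17, 4, 83/17) → (-25/17, 3, -19/17); (723/221, -4, -597/221) → (723/221, -5, -1923/221)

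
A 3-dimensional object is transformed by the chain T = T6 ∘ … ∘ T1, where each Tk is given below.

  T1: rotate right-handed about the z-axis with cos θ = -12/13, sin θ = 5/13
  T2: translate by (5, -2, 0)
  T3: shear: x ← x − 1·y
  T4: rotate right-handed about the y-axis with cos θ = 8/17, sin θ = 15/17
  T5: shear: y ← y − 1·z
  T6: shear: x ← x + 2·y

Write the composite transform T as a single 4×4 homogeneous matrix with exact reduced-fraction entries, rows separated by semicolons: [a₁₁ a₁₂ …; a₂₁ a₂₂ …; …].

T1 = [-12/13 -5/13 0 0; 5/13 -12/13 0 0; 0 0 1 0; 0 0 0 1]
T2·T1 = [-12/13 -5/13 0 5; 5/13 -12/13 0 -2; 0 0 1 0; 0 0 0 1]
T3·…·T1 = [-17/13 7/13 0 7; 5/13 -12/13 0 -2; 0 0 1 0; 0 0 0 1]
T4·…·T1 = [-8/13 56/221 15/17 56/17; 5/13 -12/13 0 -2; 15/13 -105/221 8/17 -105/17; 0 0 0 1]
T5·…·T1 = [-8/13 56/221 15/17 56/17; -10/13 -99/221 -8/17 71/17; 15/13 -105/221 8/17 -105/17; 0 0 0 1]
T6·…·T1 = [-28/13 -142/221 -1/17 198/17; -10/13 -99/221 -8/17 71/17; 15/13 -105/221 8/17 -105/17; 0 0 0 1]

T = [-28/13 -142/221 -1/17 198/17; -10/13 -99/221 -8/17 71/17; 15/13 -105/221 8/17 -105/17; 0 0 0 1]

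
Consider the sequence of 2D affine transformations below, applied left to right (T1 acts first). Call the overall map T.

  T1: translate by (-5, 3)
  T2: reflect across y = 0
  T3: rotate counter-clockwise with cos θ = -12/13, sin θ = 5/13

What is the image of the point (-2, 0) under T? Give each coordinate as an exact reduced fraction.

T(p) = (99/13, 1/13)

T1 translate by (-5, 3): (-2, 0) → (-7, 3)
T2 reflect across y = 0: (-7, 3) → (-7, -3)
T3 rotate counter-clockwise with cos θ = -12/13, sin θ = 5/13: (-7, -3) → (99/13, 1/13)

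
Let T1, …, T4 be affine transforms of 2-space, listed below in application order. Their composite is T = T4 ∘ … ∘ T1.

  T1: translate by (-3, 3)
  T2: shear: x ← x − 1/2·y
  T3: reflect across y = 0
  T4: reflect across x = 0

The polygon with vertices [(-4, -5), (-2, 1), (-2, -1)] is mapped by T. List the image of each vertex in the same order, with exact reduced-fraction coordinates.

image vertices: (6, 2), (7, -4), (6, -2)

T1 translate by (-3, 3): (-4, -5) → (-7, -2); (-2, 1) → (-5, 4); (-2, -1) → (-5, 2)
T2 shear: x ← x − 1/2·y: (-7, -2) → (-6, -2); (-5, 4) → (-7, 4); (-5, 2) → (-6, 2)
T3 reflect across y = 0: (-6, -2) → (-6, 2); (-7, 4) → (-7, -4); (-6, 2) → (-6, -2)
T4 reflect across x = 0: (-6, 2) → (6, 2); (-7, -4) → (7, -4); (-6, -2) → (6, -2)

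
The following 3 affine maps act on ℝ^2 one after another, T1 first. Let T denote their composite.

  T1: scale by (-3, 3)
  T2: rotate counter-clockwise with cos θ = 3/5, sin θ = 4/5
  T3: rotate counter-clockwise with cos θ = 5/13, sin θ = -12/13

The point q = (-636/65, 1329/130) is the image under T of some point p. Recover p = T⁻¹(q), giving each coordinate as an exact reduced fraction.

p = (4, 5/2)

T1 = [-3 0 0; 0 3 0; 0 0 1]
T2·T1 = [-9/5 -12/5 0; -12/5 9/5 0; 0 0 1]
T3·…·T1 = [-189/65 48/65 0; 48/65 189/65 0; 0 0 1]
det M = -9; M⁻¹ = [-21/65 16/195 0; 16/195 21/65 0; 0 0 1]
M⁻¹ · (-636/65, 1329/130)ᵀ = (4, 5/2)ᵀ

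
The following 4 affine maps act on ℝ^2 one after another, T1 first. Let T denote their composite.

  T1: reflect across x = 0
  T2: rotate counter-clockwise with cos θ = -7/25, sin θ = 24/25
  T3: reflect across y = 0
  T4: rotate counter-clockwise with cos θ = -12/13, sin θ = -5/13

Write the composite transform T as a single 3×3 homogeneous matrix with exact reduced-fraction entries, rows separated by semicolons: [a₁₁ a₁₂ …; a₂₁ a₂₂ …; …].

T1 = [-1 0 0; 0 1 0; 0 0 1]
T2·T1 = [7/25 -24/25 0; -24/25 -7/25 0; 0 0 1]
T3·…·T1 = [7/25 -24/25 0; 24/25 7/25 0; 0 0 1]
T4·…·T1 = [36/325 323/325 0; -323/325 36/325 0; 0 0 1]

T = [36/325 323/325 0; -323/325 36/325 0; 0 0 1]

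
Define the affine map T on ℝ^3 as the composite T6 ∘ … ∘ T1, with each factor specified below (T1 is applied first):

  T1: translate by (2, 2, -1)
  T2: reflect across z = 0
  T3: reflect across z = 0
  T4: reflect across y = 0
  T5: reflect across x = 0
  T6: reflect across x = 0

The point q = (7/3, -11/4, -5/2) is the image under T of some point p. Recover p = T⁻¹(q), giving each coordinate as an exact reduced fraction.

p = (1/3, 3/4, -3/2)

T1 = [1 0 0 2; 0 1 0 2; 0 0 1 -1; 0 0 0 1]
T2·T1 = [1 0 0 2; 0 1 0 2; 0 0 -1 1; 0 0 0 1]
T3·…·T1 = [1 0 0 2; 0 1 0 2; 0 0 1 -1; 0 0 0 1]
T4·…·T1 = [1 0 0 2; 0 -1 0 -2; 0 0 1 -1; 0 0 0 1]
T5·…·T1 = [-1 0 0 -2; 0 -1 0 -2; 0 0 1 -1; 0 0 0 1]
T6·…·T1 = [1 0 0 2; 0 -1 0 -2; 0 0 1 -1; 0 0 0 1]
det M = -1; M⁻¹ = [1 0 0 -2; 0 -1 0 -2; 0 0 1 1; 0 0 0 1]
M⁻¹ · (7/3, -11/4, -5/2)ᵀ = (1/3, 3/4, -3/2)ᵀ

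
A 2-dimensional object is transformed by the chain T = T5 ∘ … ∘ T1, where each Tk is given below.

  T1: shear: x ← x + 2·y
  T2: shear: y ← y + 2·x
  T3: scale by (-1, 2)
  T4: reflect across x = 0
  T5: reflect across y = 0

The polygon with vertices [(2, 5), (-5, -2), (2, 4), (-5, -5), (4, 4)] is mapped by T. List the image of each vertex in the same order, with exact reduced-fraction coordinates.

image vertices: (12, -58), (-9, 40), (10, -48), (-15, 70), (12, -56)

T1 shear: x ← x + 2·y: (2, 5) → (12, 5); (-5, -2) → (-9, -2); (2, 4) → (10, 4); (-5, -5) → (-15, -5); (4, 4) → (12, 4)
T2 shear: y ← y + 2·x: (12, 5) → (12, 29); (-9, -2) → (-9, -20); (10, 4) → (10, 24); (-15, -5) → (-15, -35); (12, 4) → (12, 28)
T3 scale by (-1, 2): (12, 29) → (-12, 58); (-9, -20) → (9, -40); (10, 24) → (-10, 48); (-15, -35) → (15, -70); (12, 28) → (-12, 56)
T4 reflect across x = 0: (-12, 58) → (12, 58); (9, -40) → (-9, -40); (-10, 48) → (10, 48); (15, -70) → (-15, -70); (-12, 56) → (12, 56)
T5 reflect across y = 0: (12, 58) → (12, -58); (-9, -40) → (-9, 40); (10, 48) → (10, -48); (-15, -70) → (-15, 70); (12, 56) → (12, -56)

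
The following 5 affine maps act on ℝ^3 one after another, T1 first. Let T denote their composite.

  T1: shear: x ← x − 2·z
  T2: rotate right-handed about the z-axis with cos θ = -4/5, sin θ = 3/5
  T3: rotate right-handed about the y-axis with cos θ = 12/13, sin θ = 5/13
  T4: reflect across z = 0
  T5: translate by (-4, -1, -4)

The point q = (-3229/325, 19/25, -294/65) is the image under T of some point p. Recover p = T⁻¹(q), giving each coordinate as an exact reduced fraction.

T1 = [1 0 -2 0; 0 1 0 0; 0 0 1 0; 0 0 0 1]
T2·T1 = [-4/5 -3/5 8/5 0; 3/5 -4/5 -6/5 0; 0 0 1 0; 0 0 0 1]
T3·…·T1 = [-48/65 -36/65 121/65 0; 3/5 -4/5 -6/5 0; 4/13 3/13 4/13 0; 0 0 0 1]
T4·…·T1 = [-48/65 -36/65 121/65 0; 3/5 -4/5 -6/5 0; -4/13 -3/13 -4/13 0; 0 0 0 1]
T5·…·T1 = [-48/65 -36/65 121/65 -4; 3/5 -4/5 -6/5 -1; -4/13 -3/13 -4/13 -4; 0 0 0 1]
det M = -1; M⁻¹ = [2/65 3/5 -28/13 -513/65; -36/65 -4/5 -3/13 -256/65; 5/13 0 -12/13 -28/13; 0 0 0 1]
M⁻¹ · (-3229/325, 19/25, -294/65)ᵀ = (2, 2, -9/5)ᵀ

p = (2, 2, -9/5)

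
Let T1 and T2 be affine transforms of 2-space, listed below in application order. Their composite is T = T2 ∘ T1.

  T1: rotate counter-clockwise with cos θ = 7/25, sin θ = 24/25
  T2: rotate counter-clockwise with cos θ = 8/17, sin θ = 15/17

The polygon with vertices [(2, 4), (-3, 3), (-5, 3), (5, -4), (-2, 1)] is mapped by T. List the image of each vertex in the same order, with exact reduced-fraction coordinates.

image vertices: (-1796/425, -622/425), (21/425, -1803/425), (37/25, -141/25), (-332/425, 2701/425), (311/425, -898/425)

T1 rotate counter-clockwise with cos θ = 7/25, sin θ = 24/25: (2, 4) → (-82/25, 76/25); (-3, 3) → (-93/25, -51/25); (-5, 3) → (-107/25, -99/25); (5, -4) → (131/25, 92/25); (-2, 1) → (-38/25, -41/25)
T2 rotate counter-clockwise with cos θ = 8/17, sin θ = 15/17: (-82/25, 76/25) → (-1796/425, -622/425); (-93/25, -51/25) → (21/425, -1803/425); (-107/25, -99/25) → (37/25, -141/25); (131/25, 92/25) → (-332/425, 2701/425); (-38/25, -41/25) → (311/425, -898/425)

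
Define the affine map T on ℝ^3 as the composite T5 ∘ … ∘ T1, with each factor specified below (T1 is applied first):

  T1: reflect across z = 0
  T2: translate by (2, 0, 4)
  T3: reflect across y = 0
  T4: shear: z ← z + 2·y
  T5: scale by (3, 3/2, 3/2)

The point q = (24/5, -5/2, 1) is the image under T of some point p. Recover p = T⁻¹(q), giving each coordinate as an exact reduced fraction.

T1 = [1 0 0 0; 0 1 0 0; 0 0 -1 0; 0 0 0 1]
T2·T1 = [1 0 0 2; 0 1 0 0; 0 0 -1 4; 0 0 0 1]
T3·…·T1 = [1 0 0 2; 0 -1 0 0; 0 0 -1 4; 0 0 0 1]
T4·…·T1 = [1 0 0 2; 0 -1 0 0; 0 -2 -1 4; 0 0 0 1]
T5·…·T1 = [3 0 0 6; 0 -3/2 0 0; 0 -3 -3/2 6; 0 0 0 1]
det M = 27/4; M⁻¹ = [1/3 0 0 -2; 0 -2/3 0 0; 0 4/3 -2/3 4; 0 0 0 1]
M⁻¹ · (24/5, -5/2, 1)ᵀ = (-2/5, 5/3, 0)ᵀ

p = (-2/5, 5/3, 0)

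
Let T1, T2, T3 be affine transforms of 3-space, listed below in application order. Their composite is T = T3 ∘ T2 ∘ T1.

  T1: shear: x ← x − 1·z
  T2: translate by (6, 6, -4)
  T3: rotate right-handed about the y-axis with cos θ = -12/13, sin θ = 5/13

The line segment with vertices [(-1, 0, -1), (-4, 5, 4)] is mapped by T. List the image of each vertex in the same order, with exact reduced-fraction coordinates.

image vertices: (-97/13, 6, 30/13), (24/13, 11, 10/13)

T1 shear: x ← x − 1·z: (-1, 0, -1) → (0, 0, -1); (-4, 5, 4) → (-8, 5, 4)
T2 translate by (6, 6, -4): (0, 0, -1) → (6, 6, -5); (-8, 5, 4) → (-2, 11, 0)
T3 rotate right-handed about the y-axis with cos θ = -12/13, sin θ = 5/13: (6, 6, -5) → (-97/13, 6, 30/13); (-2, 11, 0) → (24/13, 11, 10/13)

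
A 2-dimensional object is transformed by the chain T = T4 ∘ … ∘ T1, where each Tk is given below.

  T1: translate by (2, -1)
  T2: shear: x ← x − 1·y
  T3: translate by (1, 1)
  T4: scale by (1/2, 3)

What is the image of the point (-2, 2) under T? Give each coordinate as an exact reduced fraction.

T(p) = (0, 6)

T1 translate by (2, -1): (-2, 2) → (0, 1)
T2 shear: x ← x − 1·y: (0, 1) → (-1, 1)
T3 translate by (1, 1): (-1, 1) → (0, 2)
T4 scale by (1/2, 3): (0, 2) → (0, 6)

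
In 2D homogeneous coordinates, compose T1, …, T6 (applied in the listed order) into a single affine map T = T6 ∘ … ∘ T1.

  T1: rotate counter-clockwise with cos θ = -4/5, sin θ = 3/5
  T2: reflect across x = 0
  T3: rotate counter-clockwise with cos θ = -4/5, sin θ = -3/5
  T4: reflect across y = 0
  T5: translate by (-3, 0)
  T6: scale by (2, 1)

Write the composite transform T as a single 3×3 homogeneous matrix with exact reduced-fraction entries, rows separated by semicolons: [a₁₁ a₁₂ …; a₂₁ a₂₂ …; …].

T = [-14/25 -48/25 -6; 24/25 -7/25 0; 0 0 1]

T1 = [-4/5 -3/5 0; 3/5 -4/5 0; 0 0 1]
T2·T1 = [4/5 3/5 0; 3/5 -4/5 0; 0 0 1]
T3·…·T1 = [-7/25 -24/25 0; -24/25 7/25 0; 0 0 1]
T4·…·T1 = [-7/25 -24/25 0; 24/25 -7/25 0; 0 0 1]
T5·…·T1 = [-7/25 -24/25 -3; 24/25 -7/25 0; 0 0 1]
T6·…·T1 = [-14/25 -48/25 -6; 24/25 -7/25 0; 0 0 1]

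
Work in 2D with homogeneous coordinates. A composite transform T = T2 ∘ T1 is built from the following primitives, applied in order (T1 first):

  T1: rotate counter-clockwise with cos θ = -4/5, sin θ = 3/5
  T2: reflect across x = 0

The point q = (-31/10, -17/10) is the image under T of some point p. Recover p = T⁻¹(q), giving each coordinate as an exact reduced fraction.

T1 = [-4/5 -3/5 0; 3/5 -4/5 0; 0 0 1]
T2·T1 = [4/5 3/5 0; 3/5 -4/5 0; 0 0 1]
det M = -1; M⁻¹ = [4/5 3/5 0; 3/5 -4/5 0; 0 0 1]
M⁻¹ · (-31/10, -17/10)ᵀ = (-7/2, -1/2)ᵀ

p = (-7/2, -1/2)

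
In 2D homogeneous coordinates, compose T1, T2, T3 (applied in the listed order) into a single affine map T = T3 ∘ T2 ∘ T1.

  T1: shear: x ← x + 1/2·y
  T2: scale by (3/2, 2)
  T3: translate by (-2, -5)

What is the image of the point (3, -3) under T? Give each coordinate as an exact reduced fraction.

T1 shear: x ← x + 1/2·y: (3, -3) → (3/2, -3)
T2 scale by (3/2, 2): (3/2, -3) → (9/4, -6)
T3 translate by (-2, -5): (9/4, -6) → (1/4, -11)

T(p) = (1/4, -11)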